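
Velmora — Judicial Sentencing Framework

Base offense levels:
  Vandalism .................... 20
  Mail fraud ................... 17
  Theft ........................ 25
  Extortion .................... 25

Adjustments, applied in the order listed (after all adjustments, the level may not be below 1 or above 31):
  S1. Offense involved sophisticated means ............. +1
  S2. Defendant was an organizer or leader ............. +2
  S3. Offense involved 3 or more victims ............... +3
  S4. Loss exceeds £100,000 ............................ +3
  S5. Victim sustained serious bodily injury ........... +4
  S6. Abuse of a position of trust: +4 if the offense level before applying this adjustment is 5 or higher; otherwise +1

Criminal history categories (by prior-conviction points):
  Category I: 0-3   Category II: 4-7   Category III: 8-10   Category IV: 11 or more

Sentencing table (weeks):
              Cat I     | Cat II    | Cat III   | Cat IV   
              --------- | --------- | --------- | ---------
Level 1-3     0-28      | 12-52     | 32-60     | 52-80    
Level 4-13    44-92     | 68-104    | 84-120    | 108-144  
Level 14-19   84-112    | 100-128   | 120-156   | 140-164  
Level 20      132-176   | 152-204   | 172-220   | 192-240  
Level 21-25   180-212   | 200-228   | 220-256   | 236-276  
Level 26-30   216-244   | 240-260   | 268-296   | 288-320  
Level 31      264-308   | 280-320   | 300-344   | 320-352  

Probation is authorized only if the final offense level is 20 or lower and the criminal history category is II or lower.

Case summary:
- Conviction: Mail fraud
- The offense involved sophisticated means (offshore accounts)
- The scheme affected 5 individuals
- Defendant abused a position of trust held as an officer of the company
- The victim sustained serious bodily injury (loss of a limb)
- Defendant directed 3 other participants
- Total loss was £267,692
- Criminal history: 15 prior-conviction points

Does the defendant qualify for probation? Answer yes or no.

Base offense level for mail fraud: 17.
S1 applies: 17 + 1 = 18.
S2 applies: 18 + 2 = 20.
S3 applies: 20 + 3 = 23.
S4 applies: 23 + 3 = 26.
S5 applies: 26 + 4 = 30.
S6 applies (level before this adjustment is 30 ≥ 5, so +4): 30 + 4 = 34.
Level 34 exceeds the maximum of 31; capped at 31.
Final offense level: 31.
Criminal history: 15 prior points → Category IV (11+).
Level 31 falls in the 31 band.
Grid: Level 31 × Category IV = 320-352 weeks.
Probation check: level 31 > 20 and category IV > II → not eligible.

No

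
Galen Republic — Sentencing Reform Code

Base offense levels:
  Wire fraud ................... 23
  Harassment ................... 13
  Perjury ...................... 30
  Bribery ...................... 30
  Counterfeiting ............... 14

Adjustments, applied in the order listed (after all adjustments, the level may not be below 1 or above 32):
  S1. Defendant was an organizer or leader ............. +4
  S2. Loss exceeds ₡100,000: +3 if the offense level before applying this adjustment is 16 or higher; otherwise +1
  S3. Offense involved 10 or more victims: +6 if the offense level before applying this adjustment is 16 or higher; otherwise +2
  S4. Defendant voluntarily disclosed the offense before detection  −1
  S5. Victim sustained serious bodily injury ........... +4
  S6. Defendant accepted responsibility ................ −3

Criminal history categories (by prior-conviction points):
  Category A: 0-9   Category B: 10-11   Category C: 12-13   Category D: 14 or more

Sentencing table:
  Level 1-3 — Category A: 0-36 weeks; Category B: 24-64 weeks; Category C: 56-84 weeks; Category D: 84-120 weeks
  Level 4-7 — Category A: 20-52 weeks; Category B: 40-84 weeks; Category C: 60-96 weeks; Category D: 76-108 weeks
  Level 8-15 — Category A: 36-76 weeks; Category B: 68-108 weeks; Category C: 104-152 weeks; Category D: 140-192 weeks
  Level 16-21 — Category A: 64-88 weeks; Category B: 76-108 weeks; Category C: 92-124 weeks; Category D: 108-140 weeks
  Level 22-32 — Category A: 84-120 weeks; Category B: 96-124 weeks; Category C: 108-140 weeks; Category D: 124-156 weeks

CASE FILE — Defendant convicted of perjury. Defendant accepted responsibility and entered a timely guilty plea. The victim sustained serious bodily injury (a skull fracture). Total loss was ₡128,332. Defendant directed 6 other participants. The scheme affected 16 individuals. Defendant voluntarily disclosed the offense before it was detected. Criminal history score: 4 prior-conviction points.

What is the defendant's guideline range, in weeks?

84-120 weeks

Base offense level for perjury: 30.
S1 applies: 30 + 4 = 34.
S2 applies (level before this adjustment is 34 ≥ 16, so +3): 34 + 3 = 37.
S3 applies (level before this adjustment is 37 ≥ 16, so +6): 37 + 6 = 43.
S4 applies: 43 − 1 = 42.
S5 applies: 42 + 4 = 46.
S6 applies: 46 − 3 = 43.
Level 43 exceeds the maximum of 32; capped at 32.
Final offense level: 32.
Criminal history: 4 prior points → Category A (0-9).
Level 32 falls in the 22-32 band.
Grid: Level 22-32 × Category A = 84-120 weeks.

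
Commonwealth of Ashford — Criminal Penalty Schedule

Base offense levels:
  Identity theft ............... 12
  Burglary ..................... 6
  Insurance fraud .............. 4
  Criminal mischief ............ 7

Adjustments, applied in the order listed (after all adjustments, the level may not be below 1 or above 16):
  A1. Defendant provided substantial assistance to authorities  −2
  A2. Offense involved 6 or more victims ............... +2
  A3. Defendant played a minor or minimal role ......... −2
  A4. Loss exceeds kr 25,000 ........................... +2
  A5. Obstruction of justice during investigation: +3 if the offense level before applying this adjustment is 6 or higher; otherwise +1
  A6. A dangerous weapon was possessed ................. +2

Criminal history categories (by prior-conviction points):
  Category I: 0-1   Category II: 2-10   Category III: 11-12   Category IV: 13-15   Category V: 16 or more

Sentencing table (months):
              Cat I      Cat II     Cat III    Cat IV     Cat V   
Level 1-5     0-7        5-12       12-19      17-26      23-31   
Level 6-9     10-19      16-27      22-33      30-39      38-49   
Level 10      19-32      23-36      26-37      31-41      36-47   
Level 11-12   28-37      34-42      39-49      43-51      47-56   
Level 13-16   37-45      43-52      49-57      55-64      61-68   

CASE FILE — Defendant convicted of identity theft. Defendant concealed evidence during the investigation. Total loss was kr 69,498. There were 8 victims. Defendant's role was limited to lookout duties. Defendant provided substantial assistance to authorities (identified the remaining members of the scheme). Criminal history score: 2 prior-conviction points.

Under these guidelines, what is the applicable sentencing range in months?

Base offense level for identity theft: 12.
A1 applies: 12 − 2 = 10.
A2 applies: 10 + 2 = 12.
A3 applies: 12 − 2 = 10.
A4 applies: 10 + 2 = 12.
A5 applies (level before this adjustment is 12 ≥ 6, so +3): 12 + 3 = 15.
A6 does not apply.
Final offense level: 15.
Criminal history: 2 prior points → Category II (2-10).
Level 15 falls in the 13-16 band.
Grid: Level 13-16 × Category II = 43-52 months.

43-52 months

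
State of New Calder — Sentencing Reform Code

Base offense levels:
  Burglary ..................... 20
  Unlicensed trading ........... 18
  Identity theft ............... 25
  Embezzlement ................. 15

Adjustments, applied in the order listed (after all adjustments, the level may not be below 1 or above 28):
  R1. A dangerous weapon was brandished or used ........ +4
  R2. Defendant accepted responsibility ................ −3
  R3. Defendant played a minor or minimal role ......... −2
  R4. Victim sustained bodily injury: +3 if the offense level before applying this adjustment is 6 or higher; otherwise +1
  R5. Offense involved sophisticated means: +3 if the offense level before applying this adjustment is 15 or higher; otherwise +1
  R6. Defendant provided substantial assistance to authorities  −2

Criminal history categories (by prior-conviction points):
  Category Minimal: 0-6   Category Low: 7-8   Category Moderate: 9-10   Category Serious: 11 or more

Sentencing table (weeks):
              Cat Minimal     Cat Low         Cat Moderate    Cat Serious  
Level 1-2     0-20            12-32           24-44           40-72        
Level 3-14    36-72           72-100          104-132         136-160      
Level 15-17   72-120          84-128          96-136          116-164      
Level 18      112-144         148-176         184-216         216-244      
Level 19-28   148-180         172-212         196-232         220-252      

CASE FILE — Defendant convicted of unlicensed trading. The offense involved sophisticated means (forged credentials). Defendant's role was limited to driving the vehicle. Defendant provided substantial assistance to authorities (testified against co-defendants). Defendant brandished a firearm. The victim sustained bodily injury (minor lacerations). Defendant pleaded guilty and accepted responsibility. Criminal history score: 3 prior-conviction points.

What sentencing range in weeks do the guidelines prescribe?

Base offense level for unlicensed trading: 18.
R1 applies: 18 + 4 = 22.
R2 applies: 22 − 3 = 19.
R3 applies: 19 − 2 = 17.
R4 applies (level before this adjustment is 17 ≥ 6, so +3): 17 + 3 = 20.
R5 applies (level before this adjustment is 20 ≥ 15, so +3): 20 + 3 = 23.
R6 applies: 23 − 2 = 21.
Final offense level: 21.
Criminal history: 3 prior points → Category Minimal (0-6).
Level 21 falls in the 19-28 band.
Grid: Level 19-28 × Category Minimal = 148-180 weeks.

148-180 weeks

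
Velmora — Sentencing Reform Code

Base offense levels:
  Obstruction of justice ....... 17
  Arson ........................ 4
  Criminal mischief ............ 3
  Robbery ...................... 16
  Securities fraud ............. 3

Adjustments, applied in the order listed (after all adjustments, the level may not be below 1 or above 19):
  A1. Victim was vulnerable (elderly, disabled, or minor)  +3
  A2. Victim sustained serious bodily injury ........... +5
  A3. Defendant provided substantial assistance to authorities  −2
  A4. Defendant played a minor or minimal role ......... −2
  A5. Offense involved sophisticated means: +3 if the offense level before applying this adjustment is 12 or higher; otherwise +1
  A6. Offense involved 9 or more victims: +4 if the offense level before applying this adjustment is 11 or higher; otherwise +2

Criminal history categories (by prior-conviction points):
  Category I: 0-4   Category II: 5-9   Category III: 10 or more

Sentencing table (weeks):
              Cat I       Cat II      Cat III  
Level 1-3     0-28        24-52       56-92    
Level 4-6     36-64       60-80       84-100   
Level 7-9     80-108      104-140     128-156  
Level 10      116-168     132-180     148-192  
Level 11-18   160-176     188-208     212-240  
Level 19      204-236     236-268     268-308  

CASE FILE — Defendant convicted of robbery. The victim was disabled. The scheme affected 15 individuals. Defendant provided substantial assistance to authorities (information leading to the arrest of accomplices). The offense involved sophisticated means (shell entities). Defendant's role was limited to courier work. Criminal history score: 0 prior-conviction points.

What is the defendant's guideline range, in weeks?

204-236 weeks

Base offense level for robbery: 16.
A1 applies: 16 + 3 = 19.
A3 applies: 19 − 2 = 17.
A4 applies: 17 − 2 = 15.
A5 applies (level before this adjustment is 15 ≥ 12, so +3): 15 + 3 = 18.
A6 applies (level before this adjustment is 18 ≥ 11, so +4): 18 + 4 = 22.
Level 22 exceeds the maximum of 19; capped at 19.
Final offense level: 19.
Criminal history: 0 prior points → Category I (0-4).
Level 19 falls in the 19 band.
Grid: Level 19 × Category I = 204-236 weeks.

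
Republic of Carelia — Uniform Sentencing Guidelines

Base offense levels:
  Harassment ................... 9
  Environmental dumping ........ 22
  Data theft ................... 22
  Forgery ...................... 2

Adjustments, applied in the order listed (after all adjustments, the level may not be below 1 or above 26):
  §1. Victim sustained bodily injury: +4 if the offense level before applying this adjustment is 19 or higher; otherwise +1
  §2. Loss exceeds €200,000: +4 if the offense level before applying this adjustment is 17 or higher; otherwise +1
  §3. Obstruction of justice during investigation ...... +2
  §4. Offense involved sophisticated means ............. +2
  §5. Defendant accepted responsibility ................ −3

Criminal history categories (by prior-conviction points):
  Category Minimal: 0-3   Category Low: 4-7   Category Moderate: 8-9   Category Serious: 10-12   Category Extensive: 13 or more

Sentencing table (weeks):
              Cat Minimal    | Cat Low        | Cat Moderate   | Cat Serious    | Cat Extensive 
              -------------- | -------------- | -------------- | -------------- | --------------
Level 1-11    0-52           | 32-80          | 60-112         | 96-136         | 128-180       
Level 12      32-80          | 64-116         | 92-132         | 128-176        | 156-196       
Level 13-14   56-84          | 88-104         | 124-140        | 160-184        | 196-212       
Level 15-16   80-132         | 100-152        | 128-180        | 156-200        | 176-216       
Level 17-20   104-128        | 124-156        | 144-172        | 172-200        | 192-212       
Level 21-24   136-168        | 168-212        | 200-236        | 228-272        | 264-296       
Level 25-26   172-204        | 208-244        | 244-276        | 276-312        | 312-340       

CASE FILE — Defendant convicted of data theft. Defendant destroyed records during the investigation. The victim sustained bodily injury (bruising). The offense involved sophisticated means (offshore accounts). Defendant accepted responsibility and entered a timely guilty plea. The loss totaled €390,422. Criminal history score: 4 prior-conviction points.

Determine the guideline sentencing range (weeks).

Base offense level for data theft: 22.
§1 applies (level before this adjustment is 22 ≥ 19, so +4): 22 + 4 = 26.
§2 applies (level before this adjustment is 26 ≥ 17, so +4): 26 + 4 = 30.
§3 applies: 30 + 2 = 32.
§4 applies: 32 + 2 = 34.
§5 applies: 34 − 3 = 31.
Level 31 exceeds the maximum of 26; capped at 26.
Final offense level: 26.
Criminal history: 4 prior points → Category Low (4-7).
Level 26 falls in the 25-26 band.
Grid: Level 25-26 × Category Low = 208-244 weeks.

208-244 weeks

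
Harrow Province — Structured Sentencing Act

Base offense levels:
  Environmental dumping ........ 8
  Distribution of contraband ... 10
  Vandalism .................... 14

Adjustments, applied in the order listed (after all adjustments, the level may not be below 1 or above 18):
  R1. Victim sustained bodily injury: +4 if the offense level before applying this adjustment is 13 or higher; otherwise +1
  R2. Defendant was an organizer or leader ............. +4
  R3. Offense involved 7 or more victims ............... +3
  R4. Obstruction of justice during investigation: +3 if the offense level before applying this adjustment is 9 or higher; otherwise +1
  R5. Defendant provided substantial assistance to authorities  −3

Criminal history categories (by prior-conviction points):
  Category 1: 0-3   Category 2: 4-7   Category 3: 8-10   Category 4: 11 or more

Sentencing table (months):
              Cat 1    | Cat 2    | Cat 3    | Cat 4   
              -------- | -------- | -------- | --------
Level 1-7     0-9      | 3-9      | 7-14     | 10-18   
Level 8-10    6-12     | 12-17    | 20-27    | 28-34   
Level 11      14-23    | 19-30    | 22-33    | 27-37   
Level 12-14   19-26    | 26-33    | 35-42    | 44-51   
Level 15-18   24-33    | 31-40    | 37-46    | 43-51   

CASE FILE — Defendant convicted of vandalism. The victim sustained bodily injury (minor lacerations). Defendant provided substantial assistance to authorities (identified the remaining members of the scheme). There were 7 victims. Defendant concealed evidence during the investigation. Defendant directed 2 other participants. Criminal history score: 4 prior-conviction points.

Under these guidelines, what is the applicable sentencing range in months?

Base offense level for vandalism: 14.
R1 applies (level before this adjustment is 14 ≥ 13, so +4): 14 + 4 = 18.
R2 applies: 18 + 4 = 22.
R3 applies: 22 + 3 = 25.
R4 applies (level before this adjustment is 25 ≥ 9, so +3): 25 + 3 = 28.
R5 applies: 28 − 3 = 25.
Level 25 exceeds the maximum of 18; capped at 18.
Final offense level: 18.
Criminal history: 4 prior points → Category 2 (4-7).
Level 18 falls in the 15-18 band.
Grid: Level 15-18 × Category 2 = 31-40 months.

31-40 months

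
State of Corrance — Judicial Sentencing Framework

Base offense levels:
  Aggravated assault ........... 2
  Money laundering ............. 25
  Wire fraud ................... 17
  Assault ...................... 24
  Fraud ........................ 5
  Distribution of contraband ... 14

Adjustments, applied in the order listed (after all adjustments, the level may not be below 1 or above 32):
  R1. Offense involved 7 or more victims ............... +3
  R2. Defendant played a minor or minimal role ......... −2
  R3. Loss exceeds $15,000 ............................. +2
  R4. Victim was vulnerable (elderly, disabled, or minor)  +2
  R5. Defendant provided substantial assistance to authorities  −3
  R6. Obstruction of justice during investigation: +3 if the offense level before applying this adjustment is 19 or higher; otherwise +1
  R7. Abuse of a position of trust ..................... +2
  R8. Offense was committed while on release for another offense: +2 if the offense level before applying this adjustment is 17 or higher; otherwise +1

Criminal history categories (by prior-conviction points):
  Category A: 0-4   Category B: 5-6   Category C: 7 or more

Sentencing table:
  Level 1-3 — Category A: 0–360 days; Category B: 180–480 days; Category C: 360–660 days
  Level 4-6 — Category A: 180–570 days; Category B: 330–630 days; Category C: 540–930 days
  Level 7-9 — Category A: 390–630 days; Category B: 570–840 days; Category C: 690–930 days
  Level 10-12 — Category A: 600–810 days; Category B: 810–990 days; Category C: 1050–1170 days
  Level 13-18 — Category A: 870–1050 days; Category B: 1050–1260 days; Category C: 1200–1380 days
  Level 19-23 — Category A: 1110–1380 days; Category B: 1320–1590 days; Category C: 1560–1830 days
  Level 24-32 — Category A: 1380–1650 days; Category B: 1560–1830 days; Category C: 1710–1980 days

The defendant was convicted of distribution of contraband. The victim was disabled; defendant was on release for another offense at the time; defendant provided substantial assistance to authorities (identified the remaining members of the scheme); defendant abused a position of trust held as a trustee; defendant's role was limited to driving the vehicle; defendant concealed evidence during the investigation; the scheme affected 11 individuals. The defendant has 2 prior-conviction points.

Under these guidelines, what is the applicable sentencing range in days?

Base offense level for distribution of contraband: 14.
R1 applies: 14 + 3 = 17.
R2 applies: 17 − 2 = 15.
R3 does not apply.
R4 applies: 15 + 2 = 17.
R5 applies: 17 − 3 = 14.
R6 applies (level before this adjustment is 14 < 19, so +1): 14 + 1 = 15.
R7 applies: 15 + 2 = 17.
R8 applies (level before this adjustment is 17 ≥ 17, so +2): 17 + 2 = 19.
Final offense level: 19.
Criminal history: 2 prior points → Category A (0-4).
Level 19 falls in the 19-23 band.
Grid: Level 19-23 × Category A = 1110-1380 days.

1110-1380 days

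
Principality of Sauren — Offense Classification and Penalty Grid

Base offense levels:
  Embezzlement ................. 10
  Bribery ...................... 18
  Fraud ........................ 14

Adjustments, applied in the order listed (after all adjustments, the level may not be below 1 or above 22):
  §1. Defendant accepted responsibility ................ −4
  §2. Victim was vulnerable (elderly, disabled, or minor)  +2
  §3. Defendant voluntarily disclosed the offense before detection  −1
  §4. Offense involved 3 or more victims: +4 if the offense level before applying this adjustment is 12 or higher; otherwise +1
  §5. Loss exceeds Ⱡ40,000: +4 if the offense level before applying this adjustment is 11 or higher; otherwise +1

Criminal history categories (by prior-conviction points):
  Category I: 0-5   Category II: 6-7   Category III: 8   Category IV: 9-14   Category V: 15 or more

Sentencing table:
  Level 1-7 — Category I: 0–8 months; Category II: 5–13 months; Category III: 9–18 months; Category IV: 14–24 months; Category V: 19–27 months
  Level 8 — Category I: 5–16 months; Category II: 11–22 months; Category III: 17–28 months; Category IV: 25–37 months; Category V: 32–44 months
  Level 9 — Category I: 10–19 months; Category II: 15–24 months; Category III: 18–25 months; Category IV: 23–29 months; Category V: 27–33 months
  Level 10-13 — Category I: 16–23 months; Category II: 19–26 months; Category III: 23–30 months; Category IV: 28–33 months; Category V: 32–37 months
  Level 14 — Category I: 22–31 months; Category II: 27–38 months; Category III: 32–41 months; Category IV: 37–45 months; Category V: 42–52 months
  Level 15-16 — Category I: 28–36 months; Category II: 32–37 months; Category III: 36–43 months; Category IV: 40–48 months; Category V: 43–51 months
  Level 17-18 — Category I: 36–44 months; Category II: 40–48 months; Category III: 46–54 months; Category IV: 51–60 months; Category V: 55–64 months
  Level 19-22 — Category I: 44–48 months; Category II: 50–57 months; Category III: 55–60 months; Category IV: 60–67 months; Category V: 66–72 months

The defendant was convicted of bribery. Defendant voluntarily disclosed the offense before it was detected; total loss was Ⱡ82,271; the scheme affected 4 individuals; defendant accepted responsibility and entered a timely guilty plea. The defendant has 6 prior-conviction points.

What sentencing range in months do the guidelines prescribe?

Base offense level for bribery: 18.
§1 applies: 18 − 4 = 14.
§3 applies: 14 − 1 = 13.
§4 applies (level before this adjustment is 13 ≥ 12, so +4): 13 + 4 = 17.
§5 applies (level before this adjustment is 17 ≥ 11, so +4): 17 + 4 = 21.
Final offense level: 21.
Criminal history: 6 prior points → Category II (6-7).
Level 21 falls in the 19-22 band.
Grid: Level 19-22 × Category II = 50-57 months.

50-57 months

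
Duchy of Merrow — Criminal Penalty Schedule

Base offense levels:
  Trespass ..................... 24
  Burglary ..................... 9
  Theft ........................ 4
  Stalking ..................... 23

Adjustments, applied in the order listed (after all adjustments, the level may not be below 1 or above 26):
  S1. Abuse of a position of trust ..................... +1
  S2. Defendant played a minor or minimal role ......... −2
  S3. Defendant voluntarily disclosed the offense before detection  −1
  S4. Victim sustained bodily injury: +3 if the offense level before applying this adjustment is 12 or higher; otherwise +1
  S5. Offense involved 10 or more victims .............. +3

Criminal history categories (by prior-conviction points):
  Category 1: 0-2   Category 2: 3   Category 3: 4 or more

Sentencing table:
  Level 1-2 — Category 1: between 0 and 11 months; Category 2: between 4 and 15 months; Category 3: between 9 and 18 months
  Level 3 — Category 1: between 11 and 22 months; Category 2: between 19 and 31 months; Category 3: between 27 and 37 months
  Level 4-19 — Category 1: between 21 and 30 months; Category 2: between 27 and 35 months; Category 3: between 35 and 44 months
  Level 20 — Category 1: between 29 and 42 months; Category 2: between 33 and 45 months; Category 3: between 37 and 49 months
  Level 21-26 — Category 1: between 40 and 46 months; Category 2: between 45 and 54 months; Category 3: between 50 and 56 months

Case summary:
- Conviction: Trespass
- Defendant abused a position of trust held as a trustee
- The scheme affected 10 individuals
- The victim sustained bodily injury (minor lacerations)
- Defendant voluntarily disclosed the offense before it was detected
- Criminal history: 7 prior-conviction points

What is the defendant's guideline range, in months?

50-56 months

Base offense level for trespass: 24.
S1 applies: 24 + 1 = 25.
S2 does not apply.
S3 applies: 25 − 1 = 24.
S4 applies (level before this adjustment is 24 ≥ 12, so +3): 24 + 3 = 27.
S5 applies: 27 + 3 = 30.
Level 30 exceeds the maximum of 26; capped at 26.
Final offense level: 26.
Criminal history: 7 prior points → Category 3 (4+).
Level 26 falls in the 21-26 band.
Grid: Level 21-26 × Category 3 = 50-56 months.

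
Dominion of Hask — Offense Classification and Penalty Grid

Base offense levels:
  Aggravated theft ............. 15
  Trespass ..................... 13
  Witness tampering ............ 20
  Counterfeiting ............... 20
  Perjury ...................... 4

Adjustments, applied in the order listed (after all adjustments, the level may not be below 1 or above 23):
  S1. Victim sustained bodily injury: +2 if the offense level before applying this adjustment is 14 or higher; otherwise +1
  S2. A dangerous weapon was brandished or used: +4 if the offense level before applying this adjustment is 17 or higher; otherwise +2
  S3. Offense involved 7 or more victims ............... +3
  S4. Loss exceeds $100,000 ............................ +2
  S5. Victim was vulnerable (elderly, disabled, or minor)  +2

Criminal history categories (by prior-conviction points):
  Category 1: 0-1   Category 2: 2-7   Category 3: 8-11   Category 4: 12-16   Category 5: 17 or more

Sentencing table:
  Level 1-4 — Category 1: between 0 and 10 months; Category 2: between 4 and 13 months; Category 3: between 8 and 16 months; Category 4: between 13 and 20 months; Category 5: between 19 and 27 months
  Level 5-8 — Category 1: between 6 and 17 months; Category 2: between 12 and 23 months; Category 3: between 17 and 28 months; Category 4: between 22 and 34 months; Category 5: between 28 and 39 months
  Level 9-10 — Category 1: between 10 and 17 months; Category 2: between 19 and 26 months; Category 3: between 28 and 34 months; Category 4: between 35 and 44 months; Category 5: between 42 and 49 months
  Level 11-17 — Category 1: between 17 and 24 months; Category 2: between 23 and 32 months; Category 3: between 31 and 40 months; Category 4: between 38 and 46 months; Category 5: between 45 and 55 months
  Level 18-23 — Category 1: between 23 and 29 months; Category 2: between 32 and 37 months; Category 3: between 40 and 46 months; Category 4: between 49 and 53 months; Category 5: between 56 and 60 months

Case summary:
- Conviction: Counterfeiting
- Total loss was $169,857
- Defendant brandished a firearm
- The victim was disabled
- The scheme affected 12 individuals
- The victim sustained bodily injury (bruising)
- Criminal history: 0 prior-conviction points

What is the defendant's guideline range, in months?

Base offense level for counterfeiting: 20.
S1 applies (level before this adjustment is 20 ≥ 14, so +2): 20 + 2 = 22.
S2 applies (level before this adjustment is 22 ≥ 17, so +4): 22 + 4 = 26.
S3 applies: 26 + 3 = 29.
S4 applies: 29 + 2 = 31.
S5 applies: 31 + 2 = 33.
Level 33 exceeds the maximum of 23; capped at 23.
Final offense level: 23.
Criminal history: 0 prior points → Category 1 (0-1).
Level 23 falls in the 18-23 band.
Grid: Level 18-23 × Category 1 = 23-29 months.

23-29 months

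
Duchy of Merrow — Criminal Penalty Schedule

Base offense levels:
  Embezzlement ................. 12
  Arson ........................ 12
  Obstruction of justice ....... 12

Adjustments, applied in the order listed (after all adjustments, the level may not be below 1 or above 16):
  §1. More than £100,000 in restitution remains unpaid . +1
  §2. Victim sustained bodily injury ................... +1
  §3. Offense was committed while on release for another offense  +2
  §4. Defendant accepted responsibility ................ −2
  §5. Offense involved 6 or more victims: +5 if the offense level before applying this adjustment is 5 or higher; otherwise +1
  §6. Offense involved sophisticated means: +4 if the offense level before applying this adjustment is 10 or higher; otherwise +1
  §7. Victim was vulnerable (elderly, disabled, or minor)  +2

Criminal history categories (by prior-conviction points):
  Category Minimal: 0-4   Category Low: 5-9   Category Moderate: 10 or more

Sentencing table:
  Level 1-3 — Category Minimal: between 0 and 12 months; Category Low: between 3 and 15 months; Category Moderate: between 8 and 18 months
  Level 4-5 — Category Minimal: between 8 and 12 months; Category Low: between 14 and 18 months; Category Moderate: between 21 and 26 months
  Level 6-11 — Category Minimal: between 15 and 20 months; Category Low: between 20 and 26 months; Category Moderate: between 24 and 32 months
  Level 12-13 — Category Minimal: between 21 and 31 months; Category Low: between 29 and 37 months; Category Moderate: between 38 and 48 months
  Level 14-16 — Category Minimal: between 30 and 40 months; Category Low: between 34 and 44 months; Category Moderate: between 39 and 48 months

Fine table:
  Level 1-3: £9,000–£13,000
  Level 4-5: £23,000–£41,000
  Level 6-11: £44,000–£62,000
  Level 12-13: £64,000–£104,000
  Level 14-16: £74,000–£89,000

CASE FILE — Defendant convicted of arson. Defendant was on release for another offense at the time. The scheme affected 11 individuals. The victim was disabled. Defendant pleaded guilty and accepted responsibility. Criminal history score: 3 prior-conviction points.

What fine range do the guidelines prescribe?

Base offense level for arson: 12.
§2 does not apply.
§3 applies: 12 + 2 = 14.
§4 applies: 14 − 2 = 12.
§5 applies (level before this adjustment is 12 ≥ 5, so +5): 12 + 5 = 17.
§6 does not apply.
§7 applies: 17 + 2 = 19.
Level 19 exceeds the maximum of 16; capped at 16.
Final offense level: 16.
Level 16 falls in the 14-16 band.
Fine table: Level 14-16 → £74,000–£89,000.

£74,000–£89,000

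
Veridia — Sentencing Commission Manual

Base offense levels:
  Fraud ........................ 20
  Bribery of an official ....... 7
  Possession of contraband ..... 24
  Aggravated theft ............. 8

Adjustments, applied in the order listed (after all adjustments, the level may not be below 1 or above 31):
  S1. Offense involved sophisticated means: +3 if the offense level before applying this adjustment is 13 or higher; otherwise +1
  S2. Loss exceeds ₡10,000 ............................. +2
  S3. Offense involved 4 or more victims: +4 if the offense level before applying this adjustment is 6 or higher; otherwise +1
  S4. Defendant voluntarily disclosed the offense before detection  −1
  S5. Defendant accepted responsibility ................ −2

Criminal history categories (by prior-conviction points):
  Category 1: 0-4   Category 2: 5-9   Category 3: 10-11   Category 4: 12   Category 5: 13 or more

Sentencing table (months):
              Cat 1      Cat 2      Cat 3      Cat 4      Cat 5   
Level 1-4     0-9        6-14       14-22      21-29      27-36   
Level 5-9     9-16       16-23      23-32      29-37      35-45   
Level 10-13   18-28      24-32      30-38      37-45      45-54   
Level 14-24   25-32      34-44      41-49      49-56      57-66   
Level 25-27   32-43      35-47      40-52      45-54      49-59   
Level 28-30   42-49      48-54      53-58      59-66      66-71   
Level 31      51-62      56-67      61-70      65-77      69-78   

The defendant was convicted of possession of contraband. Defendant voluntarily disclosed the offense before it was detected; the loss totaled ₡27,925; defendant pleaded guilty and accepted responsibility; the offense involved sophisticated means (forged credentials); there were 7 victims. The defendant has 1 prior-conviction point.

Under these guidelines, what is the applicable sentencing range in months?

42-49 months

Base offense level for possession of contraband: 24.
S1 applies (level before this adjustment is 24 ≥ 13, so +3): 24 + 3 = 27.
S2 applies: 27 + 2 = 29.
S3 applies (level before this adjustment is 29 ≥ 6, so +4): 29 + 4 = 33.
S4 applies: 33 − 1 = 32.
S5 applies: 32 − 2 = 30.
Final offense level: 30.
Criminal history: 1 prior point → Category 1 (0-4).
Level 30 falls in the 28-30 band.
Grid: Level 28-30 × Category 1 = 42-49 months.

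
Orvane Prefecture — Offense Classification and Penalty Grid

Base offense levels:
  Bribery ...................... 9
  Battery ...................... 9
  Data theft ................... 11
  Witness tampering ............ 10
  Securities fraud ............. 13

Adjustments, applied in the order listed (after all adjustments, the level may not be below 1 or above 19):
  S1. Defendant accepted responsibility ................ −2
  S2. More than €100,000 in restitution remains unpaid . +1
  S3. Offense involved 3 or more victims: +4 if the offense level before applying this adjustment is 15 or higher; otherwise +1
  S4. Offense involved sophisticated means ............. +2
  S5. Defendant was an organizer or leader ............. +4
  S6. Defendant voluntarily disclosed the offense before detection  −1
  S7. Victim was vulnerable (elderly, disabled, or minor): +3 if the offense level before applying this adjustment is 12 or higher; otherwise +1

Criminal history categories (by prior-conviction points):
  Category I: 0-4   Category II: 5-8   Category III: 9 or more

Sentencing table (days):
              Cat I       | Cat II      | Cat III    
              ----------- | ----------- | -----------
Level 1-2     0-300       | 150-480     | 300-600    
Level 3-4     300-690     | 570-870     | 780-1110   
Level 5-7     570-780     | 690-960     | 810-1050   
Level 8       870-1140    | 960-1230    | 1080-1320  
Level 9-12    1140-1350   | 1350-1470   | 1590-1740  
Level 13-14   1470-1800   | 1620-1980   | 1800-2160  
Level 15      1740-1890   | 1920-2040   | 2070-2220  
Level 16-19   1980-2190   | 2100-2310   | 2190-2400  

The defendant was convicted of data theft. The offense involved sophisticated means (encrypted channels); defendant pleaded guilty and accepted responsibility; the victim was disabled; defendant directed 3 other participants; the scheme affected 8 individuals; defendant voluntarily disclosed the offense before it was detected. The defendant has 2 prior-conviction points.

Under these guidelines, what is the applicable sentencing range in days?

1980-2190 days

Base offense level for data theft: 11.
S1 applies: 11 − 2 = 9.
S3 applies (level before this adjustment is 9 < 15, so +1): 9 + 1 = 10.
S4 applies: 10 + 2 = 12.
S5 applies: 12 + 4 = 16.
S6 applies: 16 − 1 = 15.
S7 applies (level before this adjustment is 15 ≥ 12, so +3): 15 + 3 = 18.
Final offense level: 18.
Criminal history: 2 prior points → Category I (0-4).
Level 18 falls in the 16-19 band.
Grid: Level 16-19 × Category I = 1980-2190 days.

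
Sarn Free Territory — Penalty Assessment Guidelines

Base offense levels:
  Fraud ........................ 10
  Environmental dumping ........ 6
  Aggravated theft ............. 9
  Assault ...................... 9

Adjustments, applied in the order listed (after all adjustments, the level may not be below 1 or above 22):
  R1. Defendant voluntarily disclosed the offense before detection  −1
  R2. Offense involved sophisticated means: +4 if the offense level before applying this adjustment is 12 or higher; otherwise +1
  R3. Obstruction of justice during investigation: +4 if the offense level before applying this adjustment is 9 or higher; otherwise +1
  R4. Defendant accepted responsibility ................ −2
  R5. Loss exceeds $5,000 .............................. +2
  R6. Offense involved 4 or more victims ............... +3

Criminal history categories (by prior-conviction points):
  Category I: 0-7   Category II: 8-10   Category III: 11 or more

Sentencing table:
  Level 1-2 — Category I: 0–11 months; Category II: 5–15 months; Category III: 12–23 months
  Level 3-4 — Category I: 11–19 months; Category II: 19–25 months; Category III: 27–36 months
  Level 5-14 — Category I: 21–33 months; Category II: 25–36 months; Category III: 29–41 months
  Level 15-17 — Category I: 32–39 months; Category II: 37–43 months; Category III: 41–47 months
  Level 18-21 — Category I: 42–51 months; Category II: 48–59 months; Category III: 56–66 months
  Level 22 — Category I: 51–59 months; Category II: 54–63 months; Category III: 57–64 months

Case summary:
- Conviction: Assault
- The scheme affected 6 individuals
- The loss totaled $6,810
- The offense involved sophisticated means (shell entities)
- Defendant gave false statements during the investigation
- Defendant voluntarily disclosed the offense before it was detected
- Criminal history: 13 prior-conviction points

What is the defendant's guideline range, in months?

Base offense level for assault: 9.
R1 applies: 9 − 1 = 8.
R2 applies (level before this adjustment is 8 < 12, so +1): 8 + 1 = 9.
R3 applies (level before this adjustment is 9 ≥ 9, so +4): 9 + 4 = 13.
R4 does not apply.
R5 applies: 13 + 2 = 15.
R6 applies: 15 + 3 = 18.
Final offense level: 18.
Criminal history: 13 prior points → Category III (11+).
Level 18 falls in the 18-21 band.
Grid: Level 18-21 × Category III = 56-66 months.

56-66 months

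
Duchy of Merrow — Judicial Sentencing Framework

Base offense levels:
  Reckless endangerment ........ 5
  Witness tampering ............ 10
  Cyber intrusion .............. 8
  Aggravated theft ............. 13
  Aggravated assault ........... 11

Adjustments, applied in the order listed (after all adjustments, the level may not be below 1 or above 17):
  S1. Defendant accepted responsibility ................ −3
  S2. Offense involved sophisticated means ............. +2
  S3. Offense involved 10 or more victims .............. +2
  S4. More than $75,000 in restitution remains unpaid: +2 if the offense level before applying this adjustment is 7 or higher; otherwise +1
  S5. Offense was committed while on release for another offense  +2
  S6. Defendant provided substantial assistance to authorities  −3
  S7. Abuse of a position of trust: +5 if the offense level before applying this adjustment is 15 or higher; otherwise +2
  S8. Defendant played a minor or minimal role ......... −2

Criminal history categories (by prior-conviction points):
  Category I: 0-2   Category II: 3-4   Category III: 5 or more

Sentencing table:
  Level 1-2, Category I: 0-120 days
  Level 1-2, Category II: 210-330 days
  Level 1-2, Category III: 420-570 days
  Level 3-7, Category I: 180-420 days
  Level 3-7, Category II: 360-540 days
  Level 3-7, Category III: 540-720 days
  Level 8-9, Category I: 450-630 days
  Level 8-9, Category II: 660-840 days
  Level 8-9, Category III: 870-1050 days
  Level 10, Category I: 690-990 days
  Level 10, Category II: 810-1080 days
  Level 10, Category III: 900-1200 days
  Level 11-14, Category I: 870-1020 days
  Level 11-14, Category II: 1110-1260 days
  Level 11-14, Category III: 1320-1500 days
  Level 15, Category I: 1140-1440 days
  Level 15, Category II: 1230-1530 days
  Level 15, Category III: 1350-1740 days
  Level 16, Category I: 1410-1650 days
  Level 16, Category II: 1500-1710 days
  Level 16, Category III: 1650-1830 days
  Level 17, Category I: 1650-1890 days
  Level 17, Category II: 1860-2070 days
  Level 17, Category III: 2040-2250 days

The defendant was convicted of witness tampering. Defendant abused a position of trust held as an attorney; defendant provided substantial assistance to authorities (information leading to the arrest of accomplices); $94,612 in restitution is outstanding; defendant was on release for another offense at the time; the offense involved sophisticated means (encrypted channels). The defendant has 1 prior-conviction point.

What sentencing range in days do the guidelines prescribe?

1140-1440 days

Base offense level for witness tampering: 10.
S2 applies: 10 + 2 = 12.
S4 applies (level before this adjustment is 12 ≥ 7, so +2): 12 + 2 = 14.
S5 applies: 14 + 2 = 16.
S6 applies: 16 − 3 = 13.
S7 applies (level before this adjustment is 13 < 15, so +2): 13 + 2 = 15.
Final offense level: 15.
Criminal history: 1 prior point → Category I (0-2).
Level 15 falls in the 15 band.
Grid: Level 15 × Category I = 1140-1440 days.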